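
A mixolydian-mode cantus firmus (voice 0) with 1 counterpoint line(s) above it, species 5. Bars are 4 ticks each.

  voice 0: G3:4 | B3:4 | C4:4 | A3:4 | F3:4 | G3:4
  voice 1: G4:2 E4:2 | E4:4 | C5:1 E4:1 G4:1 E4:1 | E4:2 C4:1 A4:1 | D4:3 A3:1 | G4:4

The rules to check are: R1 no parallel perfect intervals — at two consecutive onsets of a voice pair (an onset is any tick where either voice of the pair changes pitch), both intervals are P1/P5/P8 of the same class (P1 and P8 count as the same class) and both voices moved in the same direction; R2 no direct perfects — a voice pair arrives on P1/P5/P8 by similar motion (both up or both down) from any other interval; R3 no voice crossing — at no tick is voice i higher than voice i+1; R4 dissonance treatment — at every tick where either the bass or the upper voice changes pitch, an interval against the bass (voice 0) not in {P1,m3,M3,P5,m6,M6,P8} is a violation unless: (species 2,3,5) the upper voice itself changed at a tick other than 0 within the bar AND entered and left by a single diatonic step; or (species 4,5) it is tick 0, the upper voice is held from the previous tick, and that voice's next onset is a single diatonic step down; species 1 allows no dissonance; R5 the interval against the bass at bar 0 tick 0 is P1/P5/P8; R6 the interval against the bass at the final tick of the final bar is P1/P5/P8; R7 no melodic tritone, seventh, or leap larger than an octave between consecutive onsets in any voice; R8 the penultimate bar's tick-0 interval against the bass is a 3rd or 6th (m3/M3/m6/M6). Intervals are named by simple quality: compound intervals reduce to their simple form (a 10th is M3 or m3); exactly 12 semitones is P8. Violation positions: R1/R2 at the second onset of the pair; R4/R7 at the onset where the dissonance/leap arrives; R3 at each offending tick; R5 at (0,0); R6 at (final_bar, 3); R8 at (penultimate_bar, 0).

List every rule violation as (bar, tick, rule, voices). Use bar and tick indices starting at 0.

bar 0: v0=G3 v1=G4 downbeat P8
bar 1: v0=B3 v1=E4 downbeat P4
bar 2: v0=C4 v1=C5 downbeat P8
bar 3: v0=A3 v1=E4 downbeat P5
bar 4: v0=F3 v1=D4 downbeat M6
bar 5: v0=G3 v1=G4 downbeat P8
  -> R4 @ bar 1 tick 0 v(0, 1): B3/E4 P4 untreated
  -> R2 @ bar 2 tick 0 v(0, 1): B3/E4 P4 -> C4/C5 P8 similar
  -> R2 @ bar 5 tick 0 v(0, 1): F3/A3 M3 -> G3/G4 P8 similar
  -> R7 @ bar 5 tick 0 v(1,): A3->G4 leap 10st

(1, 0, R4, (0, 1))
(2, 0, R2, (0, 1))
(5, 0, R2, (0, 1))
(5, 0, R7, (1,))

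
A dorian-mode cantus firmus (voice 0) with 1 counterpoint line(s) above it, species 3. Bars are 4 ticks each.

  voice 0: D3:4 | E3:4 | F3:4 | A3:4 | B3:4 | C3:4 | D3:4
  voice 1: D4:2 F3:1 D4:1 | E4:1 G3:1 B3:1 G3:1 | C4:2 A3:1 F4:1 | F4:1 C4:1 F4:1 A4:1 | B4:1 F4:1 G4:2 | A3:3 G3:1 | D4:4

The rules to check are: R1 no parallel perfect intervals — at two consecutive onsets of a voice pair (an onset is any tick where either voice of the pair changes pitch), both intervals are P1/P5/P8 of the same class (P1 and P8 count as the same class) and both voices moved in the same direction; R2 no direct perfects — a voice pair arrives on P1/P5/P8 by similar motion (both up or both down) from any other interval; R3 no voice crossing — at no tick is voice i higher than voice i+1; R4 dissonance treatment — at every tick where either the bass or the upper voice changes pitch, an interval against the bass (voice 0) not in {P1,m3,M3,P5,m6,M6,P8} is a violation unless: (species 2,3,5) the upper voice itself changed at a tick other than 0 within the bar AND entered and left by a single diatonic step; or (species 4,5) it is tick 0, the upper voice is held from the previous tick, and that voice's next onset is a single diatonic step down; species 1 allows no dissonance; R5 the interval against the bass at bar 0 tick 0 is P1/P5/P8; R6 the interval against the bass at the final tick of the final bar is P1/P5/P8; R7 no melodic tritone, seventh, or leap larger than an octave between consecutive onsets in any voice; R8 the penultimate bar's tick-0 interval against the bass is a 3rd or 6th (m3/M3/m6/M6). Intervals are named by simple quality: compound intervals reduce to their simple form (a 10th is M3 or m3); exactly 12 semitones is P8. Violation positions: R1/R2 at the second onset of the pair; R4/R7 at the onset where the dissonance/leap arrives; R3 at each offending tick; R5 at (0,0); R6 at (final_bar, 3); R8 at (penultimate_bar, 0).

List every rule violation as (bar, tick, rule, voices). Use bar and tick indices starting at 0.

(1, 0, R1, (0, 1))
(2, 0, R2, (0, 1))
(4, 0, R1, (0, 1))
(4, 1, R4, (0, 1))
(4, 1, R7, (1,))
(5, 0, R7, (0,))
(5, 0, R7, (1,))
(6, 0, R2, (0, 1))

bar 0: v0=D3 v1=D4 downbeat P8
bar 1: v0=E3 v1=E4 downbeat P8
bar 2: v0=F3 v1=C4 downbeat P5
bar 3: v0=A3 v1=F4 downbeat m6
bar 4: v0=B3 v1=B4 downbeat P8
bar 5: v0=C3 v1=A3 downbeat M6
bar 6: v0=D3 v1=D4 downbeat P8
  -> R1 @ bar 1 tick 0 v(0, 1): D3/D4 P8 -> E3/E4 P8 similar
  -> R2 @ bar 2 tick 0 v(0, 1): E3/G3 m3 -> F3/C4 P5 similar
  -> R1 @ bar 4 tick 0 v(0, 1): A3/A4 P8 -> B3/B4 P8 similar
  -> R4 @ bar 4 tick 1 v(0, 1): B3/F4 TT untreated
  -> R7 @ bar 4 tick 1 v(1,): B4->F4 leap 6st
  -> R7 @ bar 5 tick 0 v(0,): B3->C3 leap 11st
  -> R7 @ bar 5 tick 0 v(1,): G4->A3 leap 10st
  -> R2 @ bar 6 tick 0 v(0, 1): C3/G3 P5 -> D3/D4 P8 similar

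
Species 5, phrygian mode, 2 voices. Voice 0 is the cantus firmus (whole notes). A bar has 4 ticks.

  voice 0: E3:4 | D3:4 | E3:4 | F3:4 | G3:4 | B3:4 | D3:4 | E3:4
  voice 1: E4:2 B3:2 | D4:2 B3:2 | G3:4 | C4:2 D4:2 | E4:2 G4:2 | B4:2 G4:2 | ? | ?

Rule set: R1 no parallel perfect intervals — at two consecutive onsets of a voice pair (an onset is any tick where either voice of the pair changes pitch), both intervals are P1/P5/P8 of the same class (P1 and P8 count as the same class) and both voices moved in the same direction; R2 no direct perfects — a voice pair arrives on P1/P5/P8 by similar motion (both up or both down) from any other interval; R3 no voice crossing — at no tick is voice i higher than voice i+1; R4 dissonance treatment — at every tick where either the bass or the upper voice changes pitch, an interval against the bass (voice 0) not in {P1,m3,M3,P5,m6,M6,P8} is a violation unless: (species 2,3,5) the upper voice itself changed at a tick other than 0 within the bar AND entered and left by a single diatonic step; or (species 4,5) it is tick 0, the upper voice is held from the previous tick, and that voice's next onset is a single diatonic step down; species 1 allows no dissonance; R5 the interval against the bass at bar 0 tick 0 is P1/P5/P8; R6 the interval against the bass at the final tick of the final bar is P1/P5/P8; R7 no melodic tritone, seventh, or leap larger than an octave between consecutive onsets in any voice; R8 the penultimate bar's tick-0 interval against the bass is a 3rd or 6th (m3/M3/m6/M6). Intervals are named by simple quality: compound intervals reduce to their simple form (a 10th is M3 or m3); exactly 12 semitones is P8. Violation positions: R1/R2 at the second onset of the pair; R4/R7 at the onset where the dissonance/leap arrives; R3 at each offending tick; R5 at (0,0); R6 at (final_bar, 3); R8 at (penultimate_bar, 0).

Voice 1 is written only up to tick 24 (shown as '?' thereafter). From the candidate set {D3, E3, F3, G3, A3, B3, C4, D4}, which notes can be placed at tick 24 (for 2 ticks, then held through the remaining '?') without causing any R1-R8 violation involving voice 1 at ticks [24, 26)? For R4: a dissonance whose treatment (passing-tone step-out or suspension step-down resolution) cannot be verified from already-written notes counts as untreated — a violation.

{B3}

D3: violates R2,R7,R8
E3: violates R4,R7,R8
F3: violates R7
G3: violates R4,R8
A3: violates R2,R7,R8
B3: legal
C4: violates R4,R8
D4: violates R2,R8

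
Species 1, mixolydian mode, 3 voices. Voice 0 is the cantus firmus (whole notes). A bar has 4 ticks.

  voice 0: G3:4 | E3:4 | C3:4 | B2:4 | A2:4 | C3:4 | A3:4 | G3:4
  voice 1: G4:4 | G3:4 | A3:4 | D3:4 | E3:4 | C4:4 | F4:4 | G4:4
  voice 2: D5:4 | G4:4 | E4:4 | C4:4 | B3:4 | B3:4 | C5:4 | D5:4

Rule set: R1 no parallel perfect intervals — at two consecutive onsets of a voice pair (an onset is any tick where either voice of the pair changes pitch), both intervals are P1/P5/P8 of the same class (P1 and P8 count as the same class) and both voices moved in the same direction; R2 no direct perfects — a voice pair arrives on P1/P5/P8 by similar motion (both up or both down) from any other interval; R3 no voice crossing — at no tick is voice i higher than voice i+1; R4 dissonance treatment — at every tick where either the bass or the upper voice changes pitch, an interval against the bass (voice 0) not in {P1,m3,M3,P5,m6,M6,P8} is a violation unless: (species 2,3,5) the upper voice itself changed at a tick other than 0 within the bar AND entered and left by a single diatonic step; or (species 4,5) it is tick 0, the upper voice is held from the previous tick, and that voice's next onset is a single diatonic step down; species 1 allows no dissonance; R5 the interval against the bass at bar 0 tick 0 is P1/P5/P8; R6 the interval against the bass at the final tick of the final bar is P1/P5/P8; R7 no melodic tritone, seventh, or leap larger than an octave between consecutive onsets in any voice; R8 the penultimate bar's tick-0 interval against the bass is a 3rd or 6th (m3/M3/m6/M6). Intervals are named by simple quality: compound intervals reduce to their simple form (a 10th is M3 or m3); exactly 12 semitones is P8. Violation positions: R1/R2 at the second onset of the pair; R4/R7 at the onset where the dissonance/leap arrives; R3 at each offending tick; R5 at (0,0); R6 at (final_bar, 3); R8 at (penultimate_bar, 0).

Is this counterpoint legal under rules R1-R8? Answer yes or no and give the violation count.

bar 0: v0=G3 v1=G4 v2=D5 (P5)
bar 1: v0=E3 v1=G3 v2=G4 (m3)
bar 2: v0=C3 v1=A3 v2=E4 (M3)
bar 3: v0=B2 v1=D3 v2=C4 (m2)
bar 4: v0=A2 v1=E3 v2=B3 (M2)
bar 5: v0=C3 v1=C4 v2=B3 (M7)
bar 6: v0=A3 v1=F4 v2=C5 (m3)
bar 7: v0=G3 v1=G4 v2=D5 (P5)
  R2 @ bar1.0: G4/D5 P5 -> G3/G4 P8 similar
  R4 @ bar3.0: B2/C4 m2 untreated
  R4 @ bar4.0: A2/B3 M2 untreated
  R2 @ bar5.0: A2/E3 P5 -> C3/C4 P8 similar
  R3 @ bar5.0: C4 above B3
  R4 @ bar5.0: C3/B3 M7 untreated
  R3 @ bar5.1: C4 above B3
  R3 @ bar5.2: C4 above B3
  R3 @ bar5.3: C4 above B3
  R2 @ bar6.0: C4/B3 m2 -> F4/C5 P5 similar
  R7 @ bar6.0: B3->C5 leap 13st
  R1 @ bar7.0: F4/C5 P5 -> G4/D5 P5 similar

No (12 violations)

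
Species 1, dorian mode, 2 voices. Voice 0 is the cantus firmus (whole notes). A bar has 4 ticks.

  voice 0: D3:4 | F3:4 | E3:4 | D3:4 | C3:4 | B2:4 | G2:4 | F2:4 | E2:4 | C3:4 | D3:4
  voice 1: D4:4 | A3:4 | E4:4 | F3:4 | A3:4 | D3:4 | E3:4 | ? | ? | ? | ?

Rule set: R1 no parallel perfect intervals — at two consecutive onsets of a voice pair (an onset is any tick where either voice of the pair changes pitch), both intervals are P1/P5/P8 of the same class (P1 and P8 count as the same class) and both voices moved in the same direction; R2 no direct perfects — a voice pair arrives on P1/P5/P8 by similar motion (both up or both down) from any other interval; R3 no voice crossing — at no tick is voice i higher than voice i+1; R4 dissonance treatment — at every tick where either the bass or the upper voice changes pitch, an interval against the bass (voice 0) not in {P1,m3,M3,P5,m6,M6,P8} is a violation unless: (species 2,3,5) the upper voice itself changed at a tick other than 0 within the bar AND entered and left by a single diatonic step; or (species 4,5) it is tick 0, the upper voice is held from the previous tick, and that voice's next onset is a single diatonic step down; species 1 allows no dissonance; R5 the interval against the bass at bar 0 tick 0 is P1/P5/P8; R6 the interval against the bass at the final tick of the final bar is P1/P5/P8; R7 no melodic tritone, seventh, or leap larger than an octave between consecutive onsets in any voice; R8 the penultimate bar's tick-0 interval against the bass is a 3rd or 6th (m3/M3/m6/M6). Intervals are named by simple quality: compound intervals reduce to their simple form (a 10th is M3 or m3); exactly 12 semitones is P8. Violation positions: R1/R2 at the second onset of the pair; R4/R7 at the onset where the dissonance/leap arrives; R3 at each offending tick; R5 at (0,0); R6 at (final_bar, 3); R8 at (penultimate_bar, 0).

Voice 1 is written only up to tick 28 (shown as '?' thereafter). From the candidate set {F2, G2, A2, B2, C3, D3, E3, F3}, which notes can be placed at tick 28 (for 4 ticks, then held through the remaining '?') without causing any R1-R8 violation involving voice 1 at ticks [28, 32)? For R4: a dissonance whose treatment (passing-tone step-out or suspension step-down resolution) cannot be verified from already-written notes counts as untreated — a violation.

{A2, D3, F3}

F2: violates R2,R7
G2: violates R4
A2: legal
B2: violates R4
C3: violates R2
D3: legal
E3: violates R4
F3: legal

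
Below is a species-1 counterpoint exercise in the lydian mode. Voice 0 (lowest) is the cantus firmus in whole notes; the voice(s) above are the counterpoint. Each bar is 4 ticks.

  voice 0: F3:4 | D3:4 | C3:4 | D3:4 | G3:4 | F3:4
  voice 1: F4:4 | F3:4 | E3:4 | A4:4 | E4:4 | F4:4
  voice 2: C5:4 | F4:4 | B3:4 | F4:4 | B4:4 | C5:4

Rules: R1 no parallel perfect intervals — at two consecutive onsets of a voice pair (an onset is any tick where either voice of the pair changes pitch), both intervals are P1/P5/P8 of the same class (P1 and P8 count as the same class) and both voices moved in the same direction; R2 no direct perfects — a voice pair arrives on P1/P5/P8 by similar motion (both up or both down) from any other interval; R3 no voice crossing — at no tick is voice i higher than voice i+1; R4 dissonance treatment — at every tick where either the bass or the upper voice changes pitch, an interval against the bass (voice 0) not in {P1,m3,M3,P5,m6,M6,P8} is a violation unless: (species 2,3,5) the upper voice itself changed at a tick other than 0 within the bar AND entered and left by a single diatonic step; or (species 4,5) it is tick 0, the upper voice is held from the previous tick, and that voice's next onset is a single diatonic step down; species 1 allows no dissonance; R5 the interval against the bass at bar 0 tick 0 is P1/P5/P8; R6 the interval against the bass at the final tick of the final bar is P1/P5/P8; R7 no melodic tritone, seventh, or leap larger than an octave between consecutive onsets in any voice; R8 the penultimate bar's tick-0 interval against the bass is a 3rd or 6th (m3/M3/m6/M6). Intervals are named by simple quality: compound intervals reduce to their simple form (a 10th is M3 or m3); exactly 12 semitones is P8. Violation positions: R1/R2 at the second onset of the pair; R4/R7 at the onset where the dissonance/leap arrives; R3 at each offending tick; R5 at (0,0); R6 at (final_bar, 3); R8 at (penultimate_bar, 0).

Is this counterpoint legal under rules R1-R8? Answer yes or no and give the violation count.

bar 0: v0=F3 v1=F4 v2=C5 (P5)
bar 1: v0=D3 v1=F3 v2=F4 (m3)
bar 2: v0=C3 v1=E3 v2=B3 (M7)
bar 3: v0=D3 v1=A4 v2=F4 (m3)
bar 4: v0=G3 v1=E4 v2=B4 (M3)
bar 5: v0=F3 v1=F4 v2=C5 (P5)
  R2 @ bar1.0: F4/C5 P5 -> F3/F4 P8 similar
  R2 @ bar2.0: F3/F4 P8 -> E3/B3 P5 similar
  R4 @ bar2.0: C3/B3 M7 untreated
  R7 @ bar2.0: F4->B3 leap 6st
  R2 @ bar3.0: C3/E3 M3 -> D3/A4 P5 similar
  R3 @ bar3.0: A4 above F4
  R7 @ bar3.0: E3->A4 leap 17st
  R7 @ bar3.0: B3->F4 leap 6st
  R3 @ bar3.1: A4 above F4
  R3 @ bar3.2: A4 above F4
  R3 @ bar3.3: A4 above F4
  R7 @ bar4.0: F4->B4 leap 6st
  R1 @ bar5.0: E4/B4 P5 -> F4/C5 P5 similar

No (13 violations)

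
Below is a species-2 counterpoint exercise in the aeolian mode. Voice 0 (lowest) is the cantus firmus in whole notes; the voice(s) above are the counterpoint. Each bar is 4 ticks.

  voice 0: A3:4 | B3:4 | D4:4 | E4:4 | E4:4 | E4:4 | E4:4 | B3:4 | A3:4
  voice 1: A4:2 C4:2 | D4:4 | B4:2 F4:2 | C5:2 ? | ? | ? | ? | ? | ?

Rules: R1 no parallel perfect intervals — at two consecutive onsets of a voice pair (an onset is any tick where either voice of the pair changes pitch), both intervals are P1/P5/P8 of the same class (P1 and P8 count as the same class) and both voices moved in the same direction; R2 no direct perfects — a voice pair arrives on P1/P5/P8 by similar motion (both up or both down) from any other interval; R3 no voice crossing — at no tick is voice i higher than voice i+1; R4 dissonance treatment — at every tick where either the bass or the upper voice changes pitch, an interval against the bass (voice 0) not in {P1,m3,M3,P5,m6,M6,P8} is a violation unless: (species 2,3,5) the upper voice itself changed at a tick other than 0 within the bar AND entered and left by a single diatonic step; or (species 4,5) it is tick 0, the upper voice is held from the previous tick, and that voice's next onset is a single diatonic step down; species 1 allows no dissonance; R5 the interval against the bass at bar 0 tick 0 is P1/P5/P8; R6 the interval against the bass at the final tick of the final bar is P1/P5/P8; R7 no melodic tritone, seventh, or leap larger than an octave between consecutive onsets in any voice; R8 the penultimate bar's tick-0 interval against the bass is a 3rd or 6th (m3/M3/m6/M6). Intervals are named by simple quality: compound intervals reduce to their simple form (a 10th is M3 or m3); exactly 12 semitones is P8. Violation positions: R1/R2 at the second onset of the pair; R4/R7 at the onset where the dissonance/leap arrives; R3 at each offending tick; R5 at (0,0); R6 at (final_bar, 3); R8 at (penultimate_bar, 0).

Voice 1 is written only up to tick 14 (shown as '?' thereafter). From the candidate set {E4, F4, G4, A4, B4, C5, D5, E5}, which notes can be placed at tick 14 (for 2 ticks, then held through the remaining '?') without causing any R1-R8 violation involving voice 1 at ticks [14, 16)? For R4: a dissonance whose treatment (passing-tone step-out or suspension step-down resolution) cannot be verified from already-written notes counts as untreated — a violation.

E4: legal
F4: violates R4
G4: legal
A4: violates R4
B4: legal
C5: legal
D5: violates R4
E5: legal

{B4, C5, E4, E5, G4}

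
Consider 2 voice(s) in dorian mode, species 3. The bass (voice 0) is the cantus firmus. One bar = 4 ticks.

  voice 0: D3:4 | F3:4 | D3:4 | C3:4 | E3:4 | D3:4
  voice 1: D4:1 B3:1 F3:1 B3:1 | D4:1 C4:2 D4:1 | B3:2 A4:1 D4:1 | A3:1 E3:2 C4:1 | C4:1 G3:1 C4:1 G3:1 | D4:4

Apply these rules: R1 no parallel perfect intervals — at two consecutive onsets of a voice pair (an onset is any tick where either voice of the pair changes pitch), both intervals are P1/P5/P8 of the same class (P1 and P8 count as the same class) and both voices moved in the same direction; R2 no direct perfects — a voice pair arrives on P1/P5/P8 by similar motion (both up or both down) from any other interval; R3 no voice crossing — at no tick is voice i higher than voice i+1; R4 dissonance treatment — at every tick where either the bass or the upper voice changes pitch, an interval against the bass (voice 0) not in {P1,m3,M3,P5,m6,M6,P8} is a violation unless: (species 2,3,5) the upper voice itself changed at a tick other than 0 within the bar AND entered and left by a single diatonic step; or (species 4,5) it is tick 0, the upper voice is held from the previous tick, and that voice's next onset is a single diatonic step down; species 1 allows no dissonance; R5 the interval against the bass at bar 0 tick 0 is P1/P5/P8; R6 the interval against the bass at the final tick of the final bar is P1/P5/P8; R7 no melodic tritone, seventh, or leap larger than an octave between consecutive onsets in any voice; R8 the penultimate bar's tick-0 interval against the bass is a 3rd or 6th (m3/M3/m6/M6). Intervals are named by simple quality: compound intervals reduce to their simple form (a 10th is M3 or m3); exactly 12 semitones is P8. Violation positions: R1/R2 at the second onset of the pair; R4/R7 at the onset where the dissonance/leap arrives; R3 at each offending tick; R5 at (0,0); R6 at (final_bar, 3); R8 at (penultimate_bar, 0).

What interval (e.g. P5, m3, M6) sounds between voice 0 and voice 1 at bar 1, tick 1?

P5

voice 0=F3 voice 1=C4 -> P5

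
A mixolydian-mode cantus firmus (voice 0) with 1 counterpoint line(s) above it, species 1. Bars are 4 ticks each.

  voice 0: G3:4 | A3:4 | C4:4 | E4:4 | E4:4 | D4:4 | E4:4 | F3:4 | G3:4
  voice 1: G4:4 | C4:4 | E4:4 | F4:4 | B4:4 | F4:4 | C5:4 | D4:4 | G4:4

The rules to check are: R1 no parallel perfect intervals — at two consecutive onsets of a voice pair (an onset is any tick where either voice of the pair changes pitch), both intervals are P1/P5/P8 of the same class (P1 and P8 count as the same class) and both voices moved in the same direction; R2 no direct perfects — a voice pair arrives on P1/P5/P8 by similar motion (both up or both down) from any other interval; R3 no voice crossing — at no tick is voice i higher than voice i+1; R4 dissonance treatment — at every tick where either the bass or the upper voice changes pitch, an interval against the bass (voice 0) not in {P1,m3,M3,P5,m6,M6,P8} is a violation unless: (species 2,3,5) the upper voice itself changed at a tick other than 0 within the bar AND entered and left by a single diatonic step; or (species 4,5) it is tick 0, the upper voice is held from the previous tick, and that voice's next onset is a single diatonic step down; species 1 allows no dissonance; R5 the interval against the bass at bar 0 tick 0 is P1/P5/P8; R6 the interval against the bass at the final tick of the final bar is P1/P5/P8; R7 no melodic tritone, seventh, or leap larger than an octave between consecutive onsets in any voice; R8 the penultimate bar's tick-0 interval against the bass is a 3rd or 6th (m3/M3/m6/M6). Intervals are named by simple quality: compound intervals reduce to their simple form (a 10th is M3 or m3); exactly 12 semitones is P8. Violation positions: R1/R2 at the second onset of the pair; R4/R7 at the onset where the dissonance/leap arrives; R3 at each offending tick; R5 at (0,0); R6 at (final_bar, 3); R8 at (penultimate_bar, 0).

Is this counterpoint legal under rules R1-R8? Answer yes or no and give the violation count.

bar 0: v0=G3 v1=G4 (P8)
bar 1: v0=A3 v1=C4 (m3)
bar 2: v0=C4 v1=E4 (M3)
bar 3: v0=E4 v1=F4 (m2)
bar 4: v0=E4 v1=B4 (P5)
bar 5: v0=D4 v1=F4 (m3)
bar 6: v0=E4 v1=C5 (m6)
bar 7: v0=F3 v1=D4 (M6)
bar 8: v0=G3 v1=G4 (P8)
  R4 @ bar3.0: E4/F4 m2 untreated
  R7 @ bar4.0: F4->B4 leap 6st
  R7 @ bar5.0: B4->F4 leap 6st
  R7 @ bar7.0: E4->F3 leap 11st
  R7 @ bar7.0: C5->D4 leap 10st
  R2 @ bar8.0: F3/D4 M6 -> G3/G4 P8 similar

No (6 violations)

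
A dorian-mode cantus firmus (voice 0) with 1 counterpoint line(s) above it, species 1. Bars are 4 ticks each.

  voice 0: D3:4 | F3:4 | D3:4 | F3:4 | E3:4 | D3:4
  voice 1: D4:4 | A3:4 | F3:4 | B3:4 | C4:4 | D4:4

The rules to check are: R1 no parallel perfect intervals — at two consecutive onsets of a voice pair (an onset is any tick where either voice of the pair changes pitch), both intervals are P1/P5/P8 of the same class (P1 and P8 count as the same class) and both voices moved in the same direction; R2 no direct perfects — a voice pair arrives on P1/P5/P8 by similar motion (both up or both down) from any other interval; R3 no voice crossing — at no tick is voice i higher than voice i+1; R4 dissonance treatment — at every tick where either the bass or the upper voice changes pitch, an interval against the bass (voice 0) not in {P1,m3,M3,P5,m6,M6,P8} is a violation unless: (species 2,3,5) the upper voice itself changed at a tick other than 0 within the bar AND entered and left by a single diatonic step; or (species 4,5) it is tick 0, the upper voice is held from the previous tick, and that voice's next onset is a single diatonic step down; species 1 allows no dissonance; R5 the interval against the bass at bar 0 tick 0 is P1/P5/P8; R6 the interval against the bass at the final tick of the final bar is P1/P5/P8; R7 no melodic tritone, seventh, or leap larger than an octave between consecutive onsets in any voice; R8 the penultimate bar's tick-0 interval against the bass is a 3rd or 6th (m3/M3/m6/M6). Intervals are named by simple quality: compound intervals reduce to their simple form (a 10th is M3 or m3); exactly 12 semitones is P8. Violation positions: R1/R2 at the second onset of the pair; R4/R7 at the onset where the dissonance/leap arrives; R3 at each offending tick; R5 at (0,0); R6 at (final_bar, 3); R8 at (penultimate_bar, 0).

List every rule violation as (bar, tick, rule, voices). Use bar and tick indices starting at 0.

(3, 0, R4, (0, 1))
(3, 0, R7, (1,))

bar 0: v0=D3 v1=D4 downbeat P8
bar 1: v0=F3 v1=A3 downbeat M3
bar 2: v0=D3 v1=F3 downbeat m3
bar 3: v0=F3 v1=B3 downbeat TT
bar 4: v0=E3 v1=C4 downbeat m6
bar 5: v0=D3 v1=D4 downbeat P8
  -> R4 @ bar 3 tick 0 v(0, 1): F3/B3 TT untreated
  -> R7 @ bar 3 tick 0 v(1,): F3->B3 leap 6st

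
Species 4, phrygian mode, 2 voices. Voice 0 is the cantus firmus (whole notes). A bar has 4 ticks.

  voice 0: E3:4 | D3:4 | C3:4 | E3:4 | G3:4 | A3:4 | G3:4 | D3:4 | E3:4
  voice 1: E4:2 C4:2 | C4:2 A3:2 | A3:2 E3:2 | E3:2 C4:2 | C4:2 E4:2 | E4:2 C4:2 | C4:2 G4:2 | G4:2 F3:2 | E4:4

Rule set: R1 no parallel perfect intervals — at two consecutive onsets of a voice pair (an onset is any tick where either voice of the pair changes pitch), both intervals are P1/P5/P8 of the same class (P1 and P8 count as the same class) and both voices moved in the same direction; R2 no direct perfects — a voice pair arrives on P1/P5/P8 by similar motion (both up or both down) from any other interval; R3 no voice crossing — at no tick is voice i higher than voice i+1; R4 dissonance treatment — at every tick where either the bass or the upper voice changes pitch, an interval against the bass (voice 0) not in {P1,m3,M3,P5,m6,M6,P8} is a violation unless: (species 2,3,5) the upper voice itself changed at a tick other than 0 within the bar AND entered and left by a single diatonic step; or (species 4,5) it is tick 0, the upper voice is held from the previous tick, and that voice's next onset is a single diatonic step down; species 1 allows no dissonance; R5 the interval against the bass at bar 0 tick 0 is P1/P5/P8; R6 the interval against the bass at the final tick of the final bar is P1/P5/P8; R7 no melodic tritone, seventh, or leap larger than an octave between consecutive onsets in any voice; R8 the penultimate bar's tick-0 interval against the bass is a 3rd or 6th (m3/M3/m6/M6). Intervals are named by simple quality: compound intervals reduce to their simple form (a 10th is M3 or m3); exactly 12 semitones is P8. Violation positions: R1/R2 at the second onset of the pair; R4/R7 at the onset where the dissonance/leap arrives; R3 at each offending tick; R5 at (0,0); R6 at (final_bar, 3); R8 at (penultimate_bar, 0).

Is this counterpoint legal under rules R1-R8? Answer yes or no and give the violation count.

No (8 violations)

bar 0: v0=E3 v1=E4 (P8)
bar 1: v0=D3 v1=C4 (m7)
bar 2: v0=C3 v1=A3 (M6)
bar 3: v0=E3 v1=E3 (P1)
bar 4: v0=G3 v1=C4 (P4)
bar 5: v0=A3 v1=E4 (P5)
bar 6: v0=G3 v1=C4 (P4)
bar 7: v0=D3 v1=G4 (P4)
bar 8: v0=E3 v1=E4 (P8)
  R4 @ bar1.0: D3/C4 m7 untreated
  R4 @ bar4.0: G3/C4 P4 untreated
  R4 @ bar6.0: G3/C4 P4 untreated
  R4 @ bar7.0: D3/G4 P4 untreated
  R8 @ bar7.0: penult P4 not 3rd/6th
  R7 @ bar7.2: G4->F3 leap 14st
  R2 @ bar8.0: D3/F3 m3 -> E3/E4 P8 similar
  R7 @ bar8.0: F3->E4 leap 11st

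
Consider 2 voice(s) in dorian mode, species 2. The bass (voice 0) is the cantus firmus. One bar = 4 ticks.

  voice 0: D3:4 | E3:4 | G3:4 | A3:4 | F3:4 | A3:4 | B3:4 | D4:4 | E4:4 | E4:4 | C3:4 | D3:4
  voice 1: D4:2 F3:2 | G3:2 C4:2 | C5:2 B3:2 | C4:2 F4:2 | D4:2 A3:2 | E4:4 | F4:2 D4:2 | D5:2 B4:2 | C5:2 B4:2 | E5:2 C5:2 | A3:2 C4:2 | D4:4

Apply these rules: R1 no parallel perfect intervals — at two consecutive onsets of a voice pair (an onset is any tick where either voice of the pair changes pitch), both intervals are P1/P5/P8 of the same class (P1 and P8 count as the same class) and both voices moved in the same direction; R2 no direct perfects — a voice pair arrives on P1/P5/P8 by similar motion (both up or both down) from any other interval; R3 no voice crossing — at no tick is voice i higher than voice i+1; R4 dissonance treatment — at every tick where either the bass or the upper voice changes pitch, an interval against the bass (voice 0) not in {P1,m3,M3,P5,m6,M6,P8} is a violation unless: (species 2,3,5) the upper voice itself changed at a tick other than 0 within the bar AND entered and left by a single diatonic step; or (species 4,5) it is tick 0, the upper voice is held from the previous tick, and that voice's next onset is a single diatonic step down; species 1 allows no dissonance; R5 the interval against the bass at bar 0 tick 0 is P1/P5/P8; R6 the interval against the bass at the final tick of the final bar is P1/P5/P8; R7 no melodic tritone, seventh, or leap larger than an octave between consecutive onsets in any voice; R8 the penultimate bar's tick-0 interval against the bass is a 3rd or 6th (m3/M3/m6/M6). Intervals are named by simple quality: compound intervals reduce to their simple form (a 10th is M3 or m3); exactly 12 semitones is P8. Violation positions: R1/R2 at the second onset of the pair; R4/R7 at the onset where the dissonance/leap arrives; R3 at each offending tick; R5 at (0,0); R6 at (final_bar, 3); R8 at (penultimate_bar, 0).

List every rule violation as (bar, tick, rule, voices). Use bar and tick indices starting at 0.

bar 0: v0=D3 v1=D4 downbeat P8
bar 1: v0=E3 v1=G3 downbeat m3
bar 2: v0=G3 v1=C5 downbeat P4
bar 3: v0=A3 v1=C4 downbeat m3
bar 4: v0=F3 v1=D4 downbeat M6
bar 5: v0=A3 v1=E4 downbeat P5
bar 6: v0=B3 v1=F4 downbeat TT
bar 7: v0=D4 v1=D5 downbeat P8
bar 8: v0=E4 v1=C5 downbeat m6
bar 9: v0=E4 v1=E5 downbeat P8
bar 10: v0=C3 v1=A3 downbeat M6
bar 11: v0=D3 v1=D4 downbeat P8
  -> R4 @ bar 2 tick 0 v(0, 1): G3/C5 P4 untreated
  -> R7 @ bar 2 tick 2 v(1,): C5->B3 leap 13st
  -> R2 @ bar 5 tick 0 v(0, 1): F3/A3 M3 -> A3/E4 P5 similar
  -> R4 @ bar 6 tick 0 v(0, 1): B3/F4 TT untreated
  -> R2 @ bar 7 tick 0 v(0, 1): B3/D4 m3 -> D4/D5 P8 similar
  -> R7 @ bar 10 tick 0 v(0,): E4->C3 leap 16st
  -> R7 @ bar 10 tick 0 v(1,): C5->A3 leap 15st
  -> R1 @ bar 11 tick 0 v(0, 1): C3/C4 P8 -> D3/D4 P8 similar

(2, 0, R4, (0, 1))
(2, 2, R7, (1,))
(5, 0, R2, (0, 1))
(6, 0, R4, (0, 1))
(7, 0, R2, (0, 1))
(10, 0, R7, (0,))
(10, 0, R7, (1,))
(11, 0, R1, (0, 1))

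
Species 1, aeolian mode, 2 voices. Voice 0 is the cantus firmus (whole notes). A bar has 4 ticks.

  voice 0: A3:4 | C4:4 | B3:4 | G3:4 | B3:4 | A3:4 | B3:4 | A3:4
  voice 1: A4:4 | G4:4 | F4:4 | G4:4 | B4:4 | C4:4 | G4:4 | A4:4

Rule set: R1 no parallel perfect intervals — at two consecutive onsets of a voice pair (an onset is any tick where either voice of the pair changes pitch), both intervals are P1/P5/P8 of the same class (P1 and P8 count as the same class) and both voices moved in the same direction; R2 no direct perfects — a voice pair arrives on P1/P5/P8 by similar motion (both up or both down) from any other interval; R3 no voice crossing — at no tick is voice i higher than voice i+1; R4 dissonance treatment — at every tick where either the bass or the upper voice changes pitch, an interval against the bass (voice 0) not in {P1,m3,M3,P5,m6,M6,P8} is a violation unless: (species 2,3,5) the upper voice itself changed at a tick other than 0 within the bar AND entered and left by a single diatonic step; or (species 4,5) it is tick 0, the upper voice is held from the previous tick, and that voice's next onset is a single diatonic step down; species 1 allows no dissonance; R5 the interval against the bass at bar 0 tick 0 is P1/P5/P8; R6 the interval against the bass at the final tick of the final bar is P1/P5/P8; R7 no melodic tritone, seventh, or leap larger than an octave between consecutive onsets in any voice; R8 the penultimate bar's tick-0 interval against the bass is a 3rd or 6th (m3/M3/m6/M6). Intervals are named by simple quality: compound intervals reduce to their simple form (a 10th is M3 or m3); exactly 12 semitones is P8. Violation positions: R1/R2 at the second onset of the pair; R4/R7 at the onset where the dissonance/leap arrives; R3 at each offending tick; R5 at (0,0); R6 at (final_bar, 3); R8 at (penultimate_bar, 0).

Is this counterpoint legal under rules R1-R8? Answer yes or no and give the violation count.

No (3 violations)

bar 0: v0=A3 v1=A4 (P8)
bar 1: v0=C4 v1=G4 (P5)
bar 2: v0=B3 v1=F4 (TT)
bar 3: v0=G3 v1=G4 (P8)
bar 4: v0=B3 v1=B4 (P8)
bar 5: v0=A3 v1=C4 (m3)
bar 6: v0=B3 v1=G4 (m6)
bar 7: v0=A3 v1=A4 (P8)
  R4 @ bar2.0: B3/F4 TT untreated
  R1 @ bar4.0: G3/G4 P8 -> B3/B4 P8 similar
  R7 @ bar5.0: B4->C4 leap 11st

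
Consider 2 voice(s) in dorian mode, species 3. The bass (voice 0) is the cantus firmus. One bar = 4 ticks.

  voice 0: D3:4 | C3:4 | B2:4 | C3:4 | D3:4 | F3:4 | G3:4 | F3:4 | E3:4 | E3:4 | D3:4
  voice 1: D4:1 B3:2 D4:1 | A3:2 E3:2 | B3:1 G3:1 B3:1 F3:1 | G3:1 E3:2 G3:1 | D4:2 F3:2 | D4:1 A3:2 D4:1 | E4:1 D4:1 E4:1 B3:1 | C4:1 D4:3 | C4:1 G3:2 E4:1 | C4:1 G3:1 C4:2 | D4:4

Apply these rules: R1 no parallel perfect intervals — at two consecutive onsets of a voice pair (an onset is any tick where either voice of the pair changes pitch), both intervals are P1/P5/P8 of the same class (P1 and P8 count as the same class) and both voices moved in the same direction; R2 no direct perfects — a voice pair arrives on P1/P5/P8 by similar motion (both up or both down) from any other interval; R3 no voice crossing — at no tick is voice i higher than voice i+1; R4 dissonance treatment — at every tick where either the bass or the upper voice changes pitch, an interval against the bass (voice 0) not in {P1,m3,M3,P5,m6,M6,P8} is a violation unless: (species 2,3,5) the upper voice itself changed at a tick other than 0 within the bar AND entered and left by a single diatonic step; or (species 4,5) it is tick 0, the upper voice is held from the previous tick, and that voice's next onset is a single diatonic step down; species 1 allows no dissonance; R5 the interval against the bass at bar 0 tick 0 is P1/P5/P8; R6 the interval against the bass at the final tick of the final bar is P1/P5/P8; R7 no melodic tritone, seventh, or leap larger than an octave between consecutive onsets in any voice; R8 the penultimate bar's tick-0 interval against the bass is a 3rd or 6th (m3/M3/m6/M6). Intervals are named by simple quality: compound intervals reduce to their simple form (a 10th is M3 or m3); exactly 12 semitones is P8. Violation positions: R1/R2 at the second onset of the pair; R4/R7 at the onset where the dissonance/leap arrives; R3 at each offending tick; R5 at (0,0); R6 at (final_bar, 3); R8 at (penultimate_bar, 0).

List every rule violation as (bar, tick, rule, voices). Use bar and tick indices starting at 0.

(2, 3, R4, (0, 1))
(2, 3, R7, (1,))
(3, 0, R2, (0, 1))
(4, 0, R2, (0, 1))

bar 0: v0=D3 v1=D4 downbeat P8
bar 1: v0=C3 v1=A3 downbeat M6
bar 2: v0=B2 v1=B3 downbeat P8
bar 3: v0=C3 v1=G3 downbeat P5
bar 4: v0=D3 v1=D4 downbeat P8
bar 5: v0=F3 v1=D4 downbeat M6
bar 6: v0=G3 v1=E4 downbeat M6
bar 7: v0=F3 v1=C4 downbeat P5
bar 8: v0=E3 v1=C4 downbeat m6
bar 9: v0=E3 v1=C4 downbeat m6
bar 10: v0=D3 v1=D4 downbeat P8
  -> R4 @ bar 2 tick 3 v(0, 1): B2/F3 TT untreated
  -> R7 @ bar 2 tick 3 v(1,): B3->F3 leap 6st
  -> R2 @ bar 3 tick 0 v(0, 1): B2/F3 TT -> C3/G3 P5 similar
  -> R2 @ bar 4 tick 0 v(0, 1): C3/G3 P5 -> D3/D4 P8 similar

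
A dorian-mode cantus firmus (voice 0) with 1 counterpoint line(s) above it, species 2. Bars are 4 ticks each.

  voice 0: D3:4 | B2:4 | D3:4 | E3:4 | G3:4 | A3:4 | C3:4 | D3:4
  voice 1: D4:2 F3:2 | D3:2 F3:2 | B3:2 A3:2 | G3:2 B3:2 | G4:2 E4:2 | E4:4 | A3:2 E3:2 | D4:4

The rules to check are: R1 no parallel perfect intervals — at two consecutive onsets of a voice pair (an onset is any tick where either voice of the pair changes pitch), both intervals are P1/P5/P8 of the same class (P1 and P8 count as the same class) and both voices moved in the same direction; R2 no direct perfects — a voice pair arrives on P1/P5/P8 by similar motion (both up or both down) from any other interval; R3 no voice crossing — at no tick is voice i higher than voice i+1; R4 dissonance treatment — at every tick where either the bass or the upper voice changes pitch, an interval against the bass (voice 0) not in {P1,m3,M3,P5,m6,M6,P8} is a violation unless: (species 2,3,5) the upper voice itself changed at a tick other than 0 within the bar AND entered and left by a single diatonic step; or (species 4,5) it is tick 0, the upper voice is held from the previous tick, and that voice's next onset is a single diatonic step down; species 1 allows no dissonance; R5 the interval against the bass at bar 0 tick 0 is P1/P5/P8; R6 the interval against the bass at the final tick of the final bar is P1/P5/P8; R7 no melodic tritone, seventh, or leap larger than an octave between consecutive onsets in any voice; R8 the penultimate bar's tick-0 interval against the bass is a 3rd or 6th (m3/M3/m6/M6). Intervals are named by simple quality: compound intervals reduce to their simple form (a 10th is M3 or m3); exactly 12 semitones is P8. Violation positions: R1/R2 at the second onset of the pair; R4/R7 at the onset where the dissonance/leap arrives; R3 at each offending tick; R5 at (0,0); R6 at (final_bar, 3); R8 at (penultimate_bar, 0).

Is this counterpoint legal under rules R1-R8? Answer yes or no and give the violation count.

No (5 violations)

bar 0: v0=D3 v1=D4 (P8)
bar 1: v0=B2 v1=D3 (m3)
bar 2: v0=D3 v1=B3 (M6)
bar 3: v0=E3 v1=G3 (m3)
bar 4: v0=G3 v1=G4 (P8)
bar 5: v0=A3 v1=E4 (P5)
bar 6: v0=C3 v1=A3 (M6)
bar 7: v0=D3 v1=D4 (P8)
  R4 @ bar1.2: B2/F3 TT untreated
  R7 @ bar2.0: F3->B3 leap 6st
  R2 @ bar4.0: E3/B3 P5 -> G3/G4 P8 similar
  R2 @ bar7.0: C3/E3 M3 -> D3/D4 P8 similar
  R7 @ bar7.0: E3->D4 leap 10st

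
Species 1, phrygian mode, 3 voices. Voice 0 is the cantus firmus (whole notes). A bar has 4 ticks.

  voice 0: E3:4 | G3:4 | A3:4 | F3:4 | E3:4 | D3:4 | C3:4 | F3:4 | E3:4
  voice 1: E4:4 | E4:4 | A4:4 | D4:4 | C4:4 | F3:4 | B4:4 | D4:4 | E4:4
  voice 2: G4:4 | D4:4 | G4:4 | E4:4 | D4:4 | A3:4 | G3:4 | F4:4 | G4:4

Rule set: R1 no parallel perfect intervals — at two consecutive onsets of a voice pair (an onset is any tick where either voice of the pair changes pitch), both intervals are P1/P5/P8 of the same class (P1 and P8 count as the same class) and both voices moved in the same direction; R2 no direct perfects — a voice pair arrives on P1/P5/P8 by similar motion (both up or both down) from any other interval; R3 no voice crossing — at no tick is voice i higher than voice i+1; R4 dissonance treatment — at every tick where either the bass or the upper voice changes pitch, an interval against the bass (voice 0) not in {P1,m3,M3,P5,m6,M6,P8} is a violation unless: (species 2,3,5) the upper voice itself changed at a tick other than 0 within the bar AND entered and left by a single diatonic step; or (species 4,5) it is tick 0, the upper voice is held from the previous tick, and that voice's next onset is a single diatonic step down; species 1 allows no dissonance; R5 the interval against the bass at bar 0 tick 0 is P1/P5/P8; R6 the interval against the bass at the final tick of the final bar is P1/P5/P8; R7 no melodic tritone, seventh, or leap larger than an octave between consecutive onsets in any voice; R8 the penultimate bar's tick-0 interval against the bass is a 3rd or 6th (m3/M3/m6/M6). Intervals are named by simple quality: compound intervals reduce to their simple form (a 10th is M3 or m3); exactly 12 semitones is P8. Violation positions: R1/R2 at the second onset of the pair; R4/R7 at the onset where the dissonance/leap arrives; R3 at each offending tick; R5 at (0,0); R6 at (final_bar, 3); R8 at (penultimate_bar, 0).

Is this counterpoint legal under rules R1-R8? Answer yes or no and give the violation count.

bar 0: v0=E3 v1=E4 v2=G4 (m3)
bar 1: v0=G3 v1=E4 v2=D4 (P5)
bar 2: v0=A3 v1=A4 v2=G4 (m7)
bar 3: v0=F3 v1=D4 v2=E4 (M7)
bar 4: v0=E3 v1=C4 v2=D4 (m7)
bar 5: v0=D3 v1=F3 v2=A3 (P5)
bar 6: v0=C3 v1=B4 v2=G3 (P5)
bar 7: v0=F3 v1=D4 v2=F4 (P8)
bar 8: v0=E3 v1=E4 v2=G4 (m3)
  R5 @ bar0.0: opens on m3
  R3 @ bar1.0: E4 above D4
  R3 @ bar1.1: E4 above D4
  R3 @ bar1.2: E4 above D4
  R3 @ bar1.3: E4 above D4
  R2 @ bar2.0: G3/E4 M6 -> A3/A4 P8 similar
  R3 @ bar2.0: A4 above G4
  R4 @ bar2.0: A3/G4 m7 untreated
  R3 @ bar2.1: A4 above G4
  R3 @ bar2.2: A4 above G4
  R3 @ bar2.3: A4 above G4
  R4 @ bar3.0: F3/E4 M7 untreated
  R4 @ bar4.0: E3/D4 m7 untreated
  R2 @ bar5.0: E3/D4 m7 -> D3/A3 P5 similar
  R1 @ bar6.0: D3/A3 P5 -> C3/G3 P5 similar
  R3 @ bar6.0: B4 above G3
  R4 @ bar6.0: C3/B4 M7 untreated
  R7 @ bar6.0: F3->B4 leap 18st
  R3 @ bar6.1: B4 above G3
  R3 @ bar6.2: B4 above G3
  R3 @ bar6.3: B4 above G3
  R2 @ bar7.0: C3/G3 P5 -> F3/F4 P8 similar
  R7 @ bar7.0: G3->F4 leap 10st
  R8 @ bar7.0: penult P8 not 3rd/6th
  R6 @ bar8.3: closes on m3

No (25 violations)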